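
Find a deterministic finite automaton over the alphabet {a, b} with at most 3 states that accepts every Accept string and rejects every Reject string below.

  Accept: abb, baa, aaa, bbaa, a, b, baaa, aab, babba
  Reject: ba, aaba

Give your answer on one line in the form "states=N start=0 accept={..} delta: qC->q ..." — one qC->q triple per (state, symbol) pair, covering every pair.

Grow the machine one transition at a time. Run the examples from 0; the earliest place one falls off (shortest prefix, ties alphabetical) gets sent to the lowest-numbered state that keeps every Accept/Reject pair distinguishable — a pair clashes when both reach the same state with identical unread suffix — and to a fresh state only if none does.
a: 0a undefined. 0a->0: ok.
b: 0b undefined. 0b->0: no, abb/ba meet in 0. Open state 1: 0b->1.
ba: 1a undefined. 1a->0: no, baa/ba meet in 0. 1a->1: no, baa/ba meet in 1. Open state 2: 1a->2.
bb: 1b undefined. 1b->0: ok.
baa: 2a undefined. 2a->0: ok.
bab: 2b undefined. 2b->0: no, babba/ba meet in 2. 2b->1: ok.
All examples now run through 3 states with every (state, symbol) defined. Accept strings end in {0,1}, Reject strings end in {2}; accept={0,1}.

states=3 start=0 accept={0,1} delta: 0a->0 0b->1 1a->2 1b->0 2a->0 2b->1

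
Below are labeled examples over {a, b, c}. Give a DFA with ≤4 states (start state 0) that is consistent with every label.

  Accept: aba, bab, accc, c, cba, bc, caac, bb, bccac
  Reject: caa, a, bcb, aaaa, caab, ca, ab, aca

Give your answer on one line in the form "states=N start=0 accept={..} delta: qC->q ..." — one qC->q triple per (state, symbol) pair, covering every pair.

Grow the machine one transition at a time. Run the examples from 0; the earliest place one falls off (shortest prefix, ties alphabetical) gets sent to the lowest-numbered state that keeps every Accept/Reject pair distinguishable — a pair clashes when both reach the same state with identical unread suffix — and to a fresh state only if none does.
a: 0a undefined. 0a->0: ok.
b: 0b undefined. 0b->0: no, aba/a meet in 0. Open state 1: 0b->1.
c: 0c undefined. 0c->0: no, accc/caa meet in 0. 0c->1: no, aba/ca meet in 1 with "a" left. Open state 2: 0c->2.
ba: 1a undefined. 1a->0: no, aba/a meet in 0. 1a->1: no, aba/ab meet in 1. 1a->2: ok.
bb: 1b undefined. 1b->0: no, bb/a meet in 0. 1b->1: no, bb/ab meet in 1. 1b->2: ok.
bc: 1c undefined. 1c->0: no, bc/a meet in 0. 1c->1: no, aba/bcb meet in 2. 1c->2: no, bab/bcb meet in 2 with "b" left. Open state 3: 1c->3.
ca: 2a undefined. 2a->0: ok.
cb: 2b undefined. 2b->0: no, bab/caa meet in 0. 2b->1: no, bab/caab meet in 1. 2b->2: no, cba/caa meet in 0. 2b->3: ok.
acc: 2c undefined. 2c->0: ok.
bcb: 3b undefined. 3b->0: ok.
bcc: 3c undefined. 3c->0: ok.
cba: 3a undefined. 3a->0: no, cba/caa meet in 0. 3a->1: no, cba/caab meet in 1. 3a->2: ok.
All examples now run through 4 states with every (state, symbol) defined. Accept strings end in {2,3}, Reject strings end in {0,1}; accept={2,3}.

states=4 start=0 accept={2,3} delta: 0a->0 0b->1 0c->2 1a->2 1b->2 1c->3 2a->0 2b->3 2c->0 3a->2 3b->0 3c->0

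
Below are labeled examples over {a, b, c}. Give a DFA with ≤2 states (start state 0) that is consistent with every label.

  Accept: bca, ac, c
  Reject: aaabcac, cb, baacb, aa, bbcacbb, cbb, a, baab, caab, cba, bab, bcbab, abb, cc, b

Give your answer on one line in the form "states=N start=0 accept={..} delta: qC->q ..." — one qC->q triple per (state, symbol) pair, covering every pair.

Fold the examples into a partial DFA from state 0: repeatedly fix the first undefined (state, symbol) met by the shortest-then-alphabetical prefix, trying targets in increasing order and rejecting any under which an Accept and a Reject string meet in one state with the same remainder; add a state when all current targets are rejected. Accepting states are where Accept strings end.
a: 0a undefined. 0a->0: ok.
b: 0b undefined. 0b->0: ok.
c: 0c undefined. 0c->0: no, bca/aaabcac meet in 0. Open state 1: 0c->1.
ca: 1a undefined. 1a->0: no, bca/aa meet in 0. 1a->1: ok.
cb: 1b undefined. 1b->0: ok.
cc: 1c undefined. 1c->0: ok.
All examples now run through 2 states with every (state, symbol) defined. Accept strings end in {1}, Reject strings end in {0}; accept={1}.

states=2 start=0 accept={1} delta: 0a->0 0b->0 0c->1 1a->1 1b->0 1c->0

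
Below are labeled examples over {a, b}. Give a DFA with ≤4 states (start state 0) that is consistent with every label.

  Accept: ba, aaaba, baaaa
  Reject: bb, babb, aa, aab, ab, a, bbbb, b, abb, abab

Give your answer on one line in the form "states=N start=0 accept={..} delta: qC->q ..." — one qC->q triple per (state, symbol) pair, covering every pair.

states=3 start=0 accept={2} delta: 0a->0 0b->1 1a->2 1b->0 2a->2 2b->0

Grow the machine one transition at a time. Run the examples from 0; the earliest place one falls off (shortest prefix, ties alphabetical) gets sent to the lowest-numbered state that keeps every Accept/Reject pair distinguishable — a pair clashes when both reach the same state with identical unread suffix — and to a fresh state only if none does.
a: 0a undefined. 0a->0: ok.
b: 0b undefined. 0b->0: no, ba/bb meet in 0. Open state 1: 0b->1.
ba: 1a undefined. 1a->0: no, ba/aa meet in 0. 1a->1: no, ba/aab meet in 1. Open state 2: 1a->2.
bb: 1b undefined. 1b->0: ok.
baa: 2a undefined. 2a->0: no, baaaa/bb meet in 0. 2a->1: no, baaaa/aab meet in 1. 2a->2: ok.
bab: 2b undefined. 2b->0: ok.
All examples now run through 3 states with every (state, symbol) defined. Accept strings end in {2}, Reject strings end in {0,1}; accept={2}.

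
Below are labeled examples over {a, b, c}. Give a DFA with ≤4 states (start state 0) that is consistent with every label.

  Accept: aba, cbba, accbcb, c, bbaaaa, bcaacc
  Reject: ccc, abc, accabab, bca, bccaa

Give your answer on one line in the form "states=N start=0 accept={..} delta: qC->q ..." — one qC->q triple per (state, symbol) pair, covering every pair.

states=4 start=0 accept={0,1} delta: 0a->0 0b->1 0c->1 1a->0 1b->0 1c->2 2a->2 2b->2 2c->3 3a->2 3b->0 3c->0

Grow the machine one transition at a time. Run the examples from 0; the earliest place one falls off (shortest prefix, ties alphabetical) gets sent to the lowest-numbered state that keeps every Accept/Reject pair distinguishable — a pair clashes when both reach the same state with identical unread suffix — and to a fresh state only if none does.
a: 0a undefined. 0a->0: ok.
b: 0b undefined. 0b->0: no, c/abc meet in 0 with "c" left. Open state 1: 0b->1.
c: 0c undefined. 0c->0: no, c/ccc meet in 0. 0c->1: ok.
bb: 1b undefined. 1b->0: ok.
bc: 1c undefined. 1c->0: no, accbcb/ccc meet in 1. 1c->1: no, aba/bca meet in 1 with "a" left. Open state 2: 1c->2.
aba: 1a undefined. 1a->0: ok.
bca: 2a undefined. 2a->0: no, aba/bca meet in 0. 2a->1: no, c/accabab meet in 1. 2a->2: ok.
bcc: 2c undefined. 2c->0: no, aba/ccc meet in 0. 2c->1: no, aba/bccaa meet in 0. 2c->2: no, bcaacc/ccc meet in 2. Open state 3: 2c->3.
accb: 2b undefined. 2b->0: no, c/accabab meet in 1. 2b->1: no, accbcb/accabab meet in 1. 2b->2: ok.
bcca: 3a undefined. 3a->0: no, aba/bccaa meet in 0. 3a->1: no, aba/bccaa meet in 0. 3a->2: ok.
accbcb: 3b undefined. 3b->0: ok.
bcaacc: 3c undefined. 3c->0: ok.
All examples now run through 4 states with every (state, symbol) defined. Accept strings end in {0,1}, Reject strings end in {2,3}; accept={0,1}.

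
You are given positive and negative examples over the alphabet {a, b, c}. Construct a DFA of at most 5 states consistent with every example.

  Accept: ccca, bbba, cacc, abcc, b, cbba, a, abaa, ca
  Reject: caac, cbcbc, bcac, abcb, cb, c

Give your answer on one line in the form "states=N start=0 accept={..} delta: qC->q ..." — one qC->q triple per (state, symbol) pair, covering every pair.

states=2 start=0 accept={0} delta: 0a->0 0b->0 0c->1 1a->0 1b->1 1c->0

Fold the examples into a partial DFA from state 0: repeatedly fix the first undefined (state, symbol) met by the shortest-then-alphabetical prefix, trying targets in increasing order and rejecting any under which an Accept and a Reject string meet in one state with the same remainder; add a state when all current targets are rejected. Accepting states are where Accept strings end.
a: 0a undefined. 0a->0: ok.
b: 0b undefined. 0b->0: ok.
c: 0c undefined. 0c->0: no, ccca/caac meet in 0. Open state 1: 0c->1.
ca: 1a undefined. 1a->0: ok.
cb: 1b undefined. 1b->0: no, bbba/abcb meet in 0. 1b->1: ok.
cc: 1c undefined. 1c->0: ok.
All examples now run through 2 states with every (state, symbol) defined. Accept strings end in {0}, Reject strings end in {1}; accept={0}.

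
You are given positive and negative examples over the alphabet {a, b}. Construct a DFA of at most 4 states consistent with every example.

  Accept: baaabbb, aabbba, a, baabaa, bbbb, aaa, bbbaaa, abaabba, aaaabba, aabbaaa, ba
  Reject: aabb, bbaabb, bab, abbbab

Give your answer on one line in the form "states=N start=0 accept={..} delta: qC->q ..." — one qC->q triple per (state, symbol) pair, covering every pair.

states=4 start=0 accept={0,3} delta: 0a->0 0b->1 1a->0 1b->2 2a->0 2b->3 3a->0 3b->0

State merging on the prefix tree: take the shortest (then alphabetical) example prefix whose next move is undefined and point that move at state 0, else 1, else 2, ...; a target is out if some Accept/Reject pair would then sit in one state with the same input left (inseparable). If every existing state is out, open a new one.
a: 0a undefined. 0a->0: ok.
b: 0b undefined. 0b->0: no, baaabbb/aabb meet in 0. Open state 1: 0b->1.
ba: 1a undefined. 1a->0: ok.
bb: 1b undefined. 1b->0: no, baaabbb/bab meet in 1. 1b->1: no, baaabbb/aabb meet in 1. Open state 2: 1b->2.
bba: 2a undefined. 2a->0: ok.
bbb: 2b undefined. 2b->0: no, bbbb/bab meet in 1. 2b->1: no, baaabbb/bab meet in 1. 2b->2: no, baaabbb/aabb meet in 2. Open state 3: 2b->3.
bbba: 3a undefined. 3a->0: ok.
bbbb: 3b undefined. 3b->0: ok.
All examples now run through 4 states with every (state, symbol) defined. Accept strings end in {0,3}, Reject strings end in {1,2}; accept={0,3}.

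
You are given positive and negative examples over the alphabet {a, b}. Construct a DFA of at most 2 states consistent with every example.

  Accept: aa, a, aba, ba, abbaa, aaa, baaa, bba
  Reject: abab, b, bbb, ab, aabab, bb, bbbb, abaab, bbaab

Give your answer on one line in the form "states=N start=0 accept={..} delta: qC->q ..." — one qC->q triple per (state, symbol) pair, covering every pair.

Grow the machine one transition at a time. Run the examples from 0; the earliest place one falls off (shortest prefix, ties alphabetical) gets sent to the lowest-numbered state that keeps every Accept/Reject pair distinguishable — a pair clashes when both reach the same state with identical unread suffix — and to a fresh state only if none does.
a: 0a undefined. 0a->0: ok.
b: 0b undefined. 0b->0: no, aa/abab meet in 0. Open state 1: 0b->1.
ba: 1a undefined. 1a->0: ok.
bb: 1b undefined. 1b->0: no, aa/bb meet in 0. 1b->1: ok.
All examples now run through 2 states with every (state, symbol) defined. Accept strings end in {0}, Reject strings end in {1}; accept={0}.

states=2 start=0 accept={0} delta: 0a->0 0b->1 1a->0 1b->1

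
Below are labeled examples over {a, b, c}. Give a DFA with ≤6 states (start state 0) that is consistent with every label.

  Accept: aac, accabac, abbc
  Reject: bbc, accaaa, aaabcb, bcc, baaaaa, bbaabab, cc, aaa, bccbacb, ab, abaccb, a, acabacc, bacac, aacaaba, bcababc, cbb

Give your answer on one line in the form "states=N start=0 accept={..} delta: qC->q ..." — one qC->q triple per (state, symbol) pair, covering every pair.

states=4 start=0 accept={3} delta: 0a->1 0b->0 0c->0 1a->1 1b->2 1c->3 2a->0 2b->1 2c->0 3a->0 3b->0 3c->2

Fold the examples into a partial DFA from state 0: repeatedly fix the first undefined (state, symbol) met by the shortest-then-alphabetical prefix, trying targets in increasing order and rejecting any under which an Accept and a Reject string meet in one state with the same remainder; add a state when all current targets are rejected. Accepting states are where Accept strings end.
a: 0a undefined. 0a->0: no, abbc/bbc meet in 0 with "bbc" left. Open state 1: 0a->1.
b: 0b undefined. 0b->0: ok.
c: 0c undefined. 0c->0: ok.
aa: 1a undefined. 1a->0: no, aac/bbc meet in 0. 1a->1: ok.
ab: 1b undefined. 1b->0: no, abbc/bbc meet in 0. 1b->1: no, aac/bcababc meet in 1 with "c" left. Open state 2: 1b->2.
ac: 1c undefined. 1c->0: no, aac/bbc meet in 0. 1c->1: no, aac/accaaa meet in 1. 1c->2: no, aac/ab meet in 2. Open state 3: 1c->3.
aba: 2a undefined. 2a->0: ok.
abb: 2b undefined. 2b->0: no, abbc/bbc meet in 0. 2b->1: ok.
aca: 3a undefined. 3a->0: ok.
acc: 3c undefined. 3c->0: no, accabac/bbc meet in 0. 3c->1: no, accabac/bbc meet in 0. 3c->2: ok.
aaabc: 2c undefined. 2c->0: ok.
bccbacb: 3b undefined. 3b->0: ok.
All examples now run through 4 states with every (state, symbol) defined. Accept strings end in {3}, Reject strings end in {0,1,2}; accept={3}.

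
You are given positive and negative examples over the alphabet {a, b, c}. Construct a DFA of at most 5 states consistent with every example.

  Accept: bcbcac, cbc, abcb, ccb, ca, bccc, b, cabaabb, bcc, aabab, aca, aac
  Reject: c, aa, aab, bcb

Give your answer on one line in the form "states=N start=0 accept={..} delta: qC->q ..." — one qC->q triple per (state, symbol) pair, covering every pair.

State merging on the prefix tree: take the shortest (then alphabetical) example prefix whose next move is undefined and point that move at state 0, else 1, else 2, ...; a target is out if some Accept/Reject pair would then sit in one state with the same input left (inseparable). If every existing state is out, open a new one.
a: 0a undefined. 0a->0: no, abcb/bcb meet in 0 with "bcb" left. Open state 1: 0a->1.
b: 0b undefined. 0b->0: ok.
c: 0c undefined. 0c->0: no, cbc/c meet in 0. 0c->1: no, ca/aa meet in 1 with "a" left. Open state 2: 0c->2.
aa: 1a undefined. 1a->0: no, b/aa meet in 0. 1a->1: ok.
ab: 1b undefined. 1b->0: no, abcb/bcb meet in 2 with "b" left. 1b->1: no, aabab/aa meet in 1. 1b->2: ok.
ac: 1c undefined. 1c->0: no, aca/aa meet in 1. 1c->1: no, aca/aa meet in 1. 1c->2: no, aac/c meet in 2. Open state 3: 1c->3.
ca: 2a undefined. 2a->0: no, cabaabb/bcb meet in 2 with "b" left. 2a->1: no, ca/aa meet in 1. 2a->2: no, ca/c meet in 2. 2a->3: ok.
cb: 2b undefined. 2b->0: no, cbc/c meet in 2. 2b->1: ok.
cc: 2c undefined. 2c->0: no, bccc/c meet in 2. 2c->1: no, abcb/c meet in 2. 2c->2: no, abcb/aa meet in 1. 2c->3: ok.
aca: 3a undefined. 3a->0: no, bcbcac/c meet in 2. 3a->1: no, aca/aa meet in 1. 3a->2: no, aca/c meet in 2. 3a->3: ok.
cab: 3b undefined. 3b->0: no, cabaabb/aa meet in 1. 3b->1: no, abcb/aa meet in 1. 3b->2: no, abcb/c meet in 2. 3b->3: ok.
bccc: 3c undefined. 3c->0: ok.
All examples now run through 4 states with every (state, symbol) defined. Accept strings end in {0,3}, Reject strings end in {1,2}; accept={0,3}.

states=4 start=0 accept={0,3} delta: 0a->1 0b->0 0c->2 1a->1 1b->2 1c->3 2a->3 2b->1 2c->3 3a->3 3b->3 3c->0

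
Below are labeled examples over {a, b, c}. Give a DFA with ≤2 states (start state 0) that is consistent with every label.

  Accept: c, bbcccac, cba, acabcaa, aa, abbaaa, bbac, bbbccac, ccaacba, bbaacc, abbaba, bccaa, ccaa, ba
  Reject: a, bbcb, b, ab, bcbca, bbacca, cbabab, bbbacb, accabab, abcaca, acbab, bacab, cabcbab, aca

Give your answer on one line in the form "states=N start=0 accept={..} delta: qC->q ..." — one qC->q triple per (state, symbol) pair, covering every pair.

states=2 start=0 accept={0} delta: 0a->1 0b->1 0c->0 1a->0 1b->1 1c->0

State merging on the prefix tree: take the shortest (then alphabetical) example prefix whose next move is undefined and point that move at state 0, else 1, else 2, ...; a target is out if some Accept/Reject pair would then sit in one state with the same input left (inseparable). If every existing state is out, open a new one.
a: 0a undefined. 0a->0: no, aa/a meet in 0. Open state 1: 0a->1.
b: 0b undefined. 0b->0: no, ba/a meet in 1. 0b->1: ok.
c: 0c undefined. 0c->0: ok.
aa: 1a undefined. 1a->0: ok.
ab: 1b undefined. 1b->0: no, c/ab meet in 0. 1b->1: ok.
ac: 1c undefined. 1c->0: ok.
All examples now run through 2 states with every (state, symbol) defined. Accept strings end in {0}, Reject strings end in {1}; accept={0}.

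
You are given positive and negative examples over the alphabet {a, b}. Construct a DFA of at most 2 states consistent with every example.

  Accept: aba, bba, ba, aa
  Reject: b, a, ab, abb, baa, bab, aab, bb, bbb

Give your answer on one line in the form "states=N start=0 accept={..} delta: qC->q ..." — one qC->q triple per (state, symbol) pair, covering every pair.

Grow the machine one transition at a time. Run the examples from 0; the earliest place one falls off (shortest prefix, ties alphabetical) gets sent to the lowest-numbered state that keeps every Accept/Reject pair distinguishable — a pair clashes when both reach the same state with identical unread suffix — and to a fresh state only if none does.
a: 0a undefined. 0a->0: no, aa/a meet in 0. Open state 1: 0a->1.
b: 0b undefined. 0b->0: no, bba/a meet in 1. 0b->1: ok.
aa: 1a undefined. 1a->0: ok.
ab: 1b undefined. 1b->0: no, aba/b meet in 1. 1b->1: ok.
All examples now run through 2 states with every (state, symbol) defined. Accept strings end in {0}, Reject strings end in {1}; accept={0}.

states=2 start=0 accept={0} delta: 0a->1 0b->1 1a->0 1b->1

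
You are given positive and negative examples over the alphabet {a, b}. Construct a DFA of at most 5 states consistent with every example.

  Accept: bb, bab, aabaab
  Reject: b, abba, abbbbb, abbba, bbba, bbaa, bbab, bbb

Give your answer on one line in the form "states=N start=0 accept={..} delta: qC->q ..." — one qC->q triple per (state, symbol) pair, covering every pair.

Fold the examples into a partial DFA from state 0: repeatedly fix the first undefined (state, symbol) met by the shortest-then-alphabetical prefix, trying targets in increasing order and rejecting any under which an Accept and a Reject string meet in one state with the same remainder; add a state when all current targets are rejected. Accepting states are where Accept strings end.
a: 0a undefined. 0a->0: ok.
b: 0b undefined. 0b->0: no, bb/b meet in 0. Open state 1: 0b->1.
ba: 1a undefined. 1a->0: no, bab/b meet in 1. 1a->1: ok.
bb: 1b undefined. 1b->0: no, bb/abba meet in 0. 1b->1: no, bb/b meet in 1. Open state 2: 1b->2.
bba: 2a undefined. 2a->0: ok.
bbb: 2b undefined. 2b->0: no, bb/abbbbb meet in 2. 2b->1: ok.
All examples now run through 3 states with every (state, symbol) defined. Accept strings end in {2}, Reject strings end in {0,1}; accept={2}.

states=3 start=0 accept={2} delta: 0a->0 0b->1 1a->1 1b->2 2a->0 2b->1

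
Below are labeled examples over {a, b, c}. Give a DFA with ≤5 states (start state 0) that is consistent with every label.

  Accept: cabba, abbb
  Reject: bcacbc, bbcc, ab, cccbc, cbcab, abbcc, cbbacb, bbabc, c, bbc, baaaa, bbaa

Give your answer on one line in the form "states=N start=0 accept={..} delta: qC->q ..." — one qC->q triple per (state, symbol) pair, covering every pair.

states=4 start=0 accept={2,3} delta: 0a->0 0b->1 0c->0 1a->0 1b->2 1c->0 2a->3 2b->2 2c->0 3a->0 3b->0 3c->0

Grow the machine one transition at a time. Run the examples from 0; the earliest place one falls off (shortest prefix, ties alphabetical) gets sent to the lowest-numbered state that keeps every Accept/Reject pair distinguishable — a pair clashes when both reach the same state with identical unread suffix — and to a fresh state only if none does.
a: 0a undefined. 0a->0: ok.
b: 0b undefined. 0b->0: no, abbb/ab meet in 0. Open state 1: 0b->1.
c: 0c undefined. 0c->0: ok.
ba: 1a undefined. 1a->0: ok.
bb: 1b undefined. 1b->0: no, cabba/bbcc meet in 0. 1b->1: no, cabba/c meet in 0. Open state 2: 1b->2.
bc: 1c undefined. 1c->0: ok.
bba: 2a undefined. 2a->0: no, cabba/bcacbc meet in 0. 2a->1: no, cabba/ab meet in 1. 2a->2: no, cabba/bbaa meet in 2. Open state 3: 2a->3.
bbc: 2c undefined. 2c->0: ok.
abbb: 2b undefined. 2b->0: no, abbb/bcacbc meet in 0. 2b->1: no, abbb/ab meet in 1. 2b->2: ok.
bbaa: 3a undefined. 3a->0: ok.
bbab: 3b undefined. 3b->0: ok.
cbbac: 3c undefined. 3c->0: ok.
All examples now run through 4 states with every (state, symbol) defined. Accept strings end in {2,3}, Reject strings end in {0,1}; accept={2,3}.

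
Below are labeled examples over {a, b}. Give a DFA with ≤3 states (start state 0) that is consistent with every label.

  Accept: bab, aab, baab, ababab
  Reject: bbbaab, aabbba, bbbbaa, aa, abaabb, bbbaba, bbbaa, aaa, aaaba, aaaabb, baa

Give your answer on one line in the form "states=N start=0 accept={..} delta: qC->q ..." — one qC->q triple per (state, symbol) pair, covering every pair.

states=3 start=0 accept={1} delta: 0a->0 0b->1 1a->0 1b->2 2a->2 2b->2

State merging on the prefix tree: take the shortest (then alphabetical) example prefix whose next move is undefined and point that move at state 0, else 1, else 2, ...; a target is out if some Accept/Reject pair would then sit in one state with the same input left (inseparable). If every existing state is out, open a new one.
a: 0a undefined. 0a->0: ok.
b: 0b undefined. 0b->0: no, bab/bbbaab meet in 0. Open state 1: 0b->1.
ba: 1a undefined. 1a->0: ok.
bb: 1b undefined. 1b->0: no, bab/bbbaab meet in 1. 1b->1: no, bab/bbbaab meet in 1. Open state 2: 1b->2.
bbb: 2b undefined. 2b->0: no, bab/bbbaab meet in 1. 2b->1: no, bab/bbbaab meet in 1. 2b->2: ok.
bbba: 2a undefined. 2a->0: no, bab/bbbaab meet in 1. 2a->1: no, bab/bbbaab meet in 1. 2a->2: ok.
All examples now run through 3 states with every (state, symbol) defined. Accept strings end in {1}, Reject strings end in {0,2}; accept={1}.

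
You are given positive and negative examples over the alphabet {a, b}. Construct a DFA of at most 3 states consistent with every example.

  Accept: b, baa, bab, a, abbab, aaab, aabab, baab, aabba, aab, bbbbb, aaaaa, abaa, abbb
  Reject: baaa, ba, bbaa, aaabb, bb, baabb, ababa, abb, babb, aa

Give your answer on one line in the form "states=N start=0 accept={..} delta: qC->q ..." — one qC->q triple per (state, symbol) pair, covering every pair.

states=3 start=0 accept={1,2} delta: 0a->1 0b->2 1a->0 1b->2 2a->0 2b->0

State merging on the prefix tree: take the shortest (then alphabetical) example prefix whose next move is undefined and point that move at state 0, else 1, else 2, ...; a target is out if some Accept/Reject pair would then sit in one state with the same input left (inseparable). If every existing state is out, open a new one.
a: 0a undefined. 0a->0: no, a/aa meet in 0. Open state 1: 0a->1.
b: 0b undefined. 0b->0: no, b/bb meet in 0. 0b->1: no, abaa/bbaa meet in 1 with "baa" left. Open state 2: 0b->2.
aa: 1a undefined. 1a->0: ok.
ab: 1b undefined. 1b->0: no, b/aaabb meet in 2. 1b->1: no, a/aaabb meet in 1. 1b->2: ok.
ba: 2a undefined. 2a->0: ok.
bb: 2b undefined. 2b->0: ok.
All examples now run through 3 states with every (state, symbol) defined. Accept strings end in {1,2}, Reject strings end in {0}; accept={1,2}.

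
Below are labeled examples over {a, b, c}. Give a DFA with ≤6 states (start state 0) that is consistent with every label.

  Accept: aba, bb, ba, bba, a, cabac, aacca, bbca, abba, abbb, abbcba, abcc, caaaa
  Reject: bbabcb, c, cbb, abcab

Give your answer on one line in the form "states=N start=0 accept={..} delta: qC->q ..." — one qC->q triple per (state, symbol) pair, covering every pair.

Fold the examples into a partial DFA from state 0: repeatedly fix the first undefined (state, symbol) met by the shortest-then-alphabetical prefix, trying targets in increasing order and rejecting any under which an Accept and a Reject string meet in one state with the same remainder; add a state when all current targets are rejected. Accepting states are where Accept strings end.
a: 0a undefined. 0a->0: ok.
b: 0b undefined. 0b->0: ok.
c: 0c undefined. 0c->0: no, aba/bbabcb meet in 0. Open state 1: 0c->1.
ca: 1a undefined. 1a->0: no, aba/abcab meet in 0. 1a->1: no, bbca/c meet in 1. Open state 2: 1a->2.
cb: 1b undefined. 1b->0: no, aba/bbabcb meet in 0. 1b->1: ok.
caa: 2a undefined. 2a->0: ok.
cab: 2b undefined. 2b->0: no, aba/abcab meet in 0. 2b->1: ok.
aacc: 1c undefined. 1c->0: ok.
cabac: 2c undefined. 2c->0: ok.
All examples now run through 3 states with every (state, symbol) defined. Accept strings end in {0,2}, Reject strings end in {1}; accept={0,2}.

states=3 start=0 accept={0,2} delta: 0a->0 0b->0 0c->1 1a->2 1b->1 1c->0 2a->0 2b->1 2c->0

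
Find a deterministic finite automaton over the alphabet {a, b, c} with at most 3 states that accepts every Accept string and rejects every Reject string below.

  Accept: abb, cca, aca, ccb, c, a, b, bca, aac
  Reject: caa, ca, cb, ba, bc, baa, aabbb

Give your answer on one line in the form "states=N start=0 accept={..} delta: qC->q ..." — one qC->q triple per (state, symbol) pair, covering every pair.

states=3 start=0 accept={1} delta: 0a->1 0b->1 0c->1 1a->2 1b->0 1c->0 2a->0 2b->0 2c->1

State merging on the prefix tree: take the shortest (then alphabetical) example prefix whose next move is undefined and point that move at state 0, else 1, else 2, ...; a target is out if some Accept/Reject pair would then sit in one state with the same input left (inseparable). If every existing state is out, open a new one.
a: 0a undefined. 0a->0: no, aca/ca meet in 0 with "ca" left. Open state 1: 0a->1.
b: 0b undefined. 0b->0: no, c/bc meet in 0 with "c" left. 0b->1: ok.
c: 0c undefined. 0c->0: no, cca/ca meet in 1. 0c->1: ok.
aa: 1a undefined. 1a->0: no, abb/aabbb meet in 1 with "bb" left. 1a->1: no, c/caa meet in 1. Open state 2: 1a->2.
ab: 1b undefined. 1b->0: ok.
ac: 1c undefined. 1c->0: ok.
aab: 2b undefined. 2b->0: ok.
aac: 2c undefined. 2c->0: no, aac/cb meet in 0. 2c->1: ok.
baa: 2a undefined. 2a->0: ok.
All examples now run through 3 states with every (state, symbol) defined. Accept strings end in {1}, Reject strings end in {0,2}; accept={1}.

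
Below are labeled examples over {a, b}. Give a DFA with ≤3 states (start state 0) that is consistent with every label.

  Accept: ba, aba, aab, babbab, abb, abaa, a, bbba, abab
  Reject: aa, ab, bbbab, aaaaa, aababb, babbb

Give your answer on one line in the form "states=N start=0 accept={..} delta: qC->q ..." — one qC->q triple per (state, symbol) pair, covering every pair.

Grow the machine one transition at a time. Run the examples from 0; the earliest place one falls off (shortest prefix, ties alphabetical) gets sent to the lowest-numbered state that keeps every Accept/Reject pair distinguishable — a pair clashes when both reach the same state with identical unread suffix — and to a fresh state only if none does.
a: 0a undefined. 0a->0: no, aab/ab meet in 0 with "b" left. Open state 1: 0a->1.
b: 0b undefined. 0b->0: ok.
aa: 1a undefined. 1a->0: no, ba/aaaaa meet in 1. 1a->1: no, ba/aa meet in 1. Open state 2: 1a->2.
ab: 1b undefined. 1b->0: no, babbab/ab meet in 0. 1b->1: no, ba/ab meet in 1. 1b->2: ok.
aaa: 2a undefined. 2a->0: ok.
aab: 2b undefined. 2b->0: no, aba/aababb meet in 0. 2b->1: ok.
All examples now run through 3 states with every (state, symbol) defined. Accept strings end in {0,1}, Reject strings end in {2}; accept={0,1}.

states=3 start=0 accept={0,1} delta: 0a->1 0b->0 1a->2 1b->2 2a->0 2b->1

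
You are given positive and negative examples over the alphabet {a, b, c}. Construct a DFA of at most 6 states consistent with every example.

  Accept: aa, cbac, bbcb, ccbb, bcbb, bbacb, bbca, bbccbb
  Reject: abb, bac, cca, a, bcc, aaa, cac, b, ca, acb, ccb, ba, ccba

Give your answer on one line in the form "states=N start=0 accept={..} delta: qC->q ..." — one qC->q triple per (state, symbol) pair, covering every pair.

states=5 start=0 accept={0,4} delta: 0a->1 0b->2 0c->2 1a->0 1b->0 1c->0 2a->2 2b->3 2c->2 3a->3 3b->0 3c->4 4a->0 4b->0 4c->2

Grow the machine one transition at a time. Run the examples from 0; the earliest place one falls off (shortest prefix, ties alphabetical) gets sent to the lowest-numbered state that keeps every Accept/Reject pair distinguishable — a pair clashes when both reach the same state with identical unread suffix — and to a fresh state only if none does.
a: 0a undefined. 0a->0: no, aa/a meet in 0. Open state 1: 0a->1.
b: 0b undefined. 0b->0: no, bbacb/acb meet in 1 with "cb" left. 0b->1: no, aa/ba meet in 1 with "a" left. Open state 2: 0b->2.
c: 0c undefined. 0c->0: no, cbac/bac meet in 2 with "ac" left. 0c->1: no, aa/ca meet in 1 with "a" left. 0c->2: ok.
aa: 1a undefined. 1a->0: ok.
ab: 1b undefined. 1b->0: ok.
ac: 1c undefined. 1c->0: ok.
ba: 2a undefined. 2a->0: no, aa/ca meet in 0. 2a->1: no, aa/bac meet in 0. 2a->2: ok.
bb: 2b undefined. 2b->0: no, bbacb/abb meet in 2. 2b->1: no, cbac/abb meet in 2. 2b->2: no, cbac/bac meet in 2 with "c" left. Open state 3: 2b->3.
bc: 2c undefined. 2c->0: no, aa/bac meet in 0. 2c->1: no, aa/cca meet in 0. 2c->2: ok.
bba: 3a undefined. 3a->0: no, aa/ccba meet in 0. 3a->1: no, bbacb/abb meet in 2. 3a->2: no, cbac/abb meet in 2. 3a->3: ok.
bbc: 3c undefined. 3c->0: no, bbcb/abb meet in 2. 3c->1: no, cbac/a meet in 1. 3c->2: no, cbac/abb meet in 2. 3c->3: no, cbac/ccb meet in 3. Open state 4: 3c->4.
bbca: 4a undefined. 4a->0: ok.
bbcb: 4b undefined. 4b->0: ok.
bbcc: 4c undefined. 4c->0: no, bbccbb/ccb meet in 3. 4c->1: no, bbccbb/abb meet in 2. 4c->2: ok.
bcbb: 3b undefined. 3b->0: ok.
All examples now run through 5 states with every (state, symbol) defined. Accept strings end in {0,4}, Reject strings end in {1,2,3}; accept={0,4}.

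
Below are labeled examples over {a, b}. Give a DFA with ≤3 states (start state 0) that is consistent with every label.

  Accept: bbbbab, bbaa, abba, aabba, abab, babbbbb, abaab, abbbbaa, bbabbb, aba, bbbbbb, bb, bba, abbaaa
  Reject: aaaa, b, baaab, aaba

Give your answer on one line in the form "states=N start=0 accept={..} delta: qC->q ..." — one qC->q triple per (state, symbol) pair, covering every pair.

states=3 start=0 accept={2} delta: 0a->1 0b->1 1a->0 1b->2 2a->2 2b->2

Grow the machine one transition at a time. Run the examples from 0; the earliest place one falls off (shortest prefix, ties alphabetical) gets sent to the lowest-numbered state that keeps every Accept/Reject pair distinguishable — a pair clashes when both reach the same state with identical unread suffix — and to a fresh state only if none does.
a: 0a undefined. 0a->0: no, aba/aaba meet in 0 with "ba" left. Open state 1: 0a->1.
b: 0b undefined. 0b->0: no, bbbbbb/b meet in 0. 0b->1: ok.
aa: 1a undefined. 1a->0: ok.
ab: 1b undefined. 1b->0: no, bbbbab/aaaa meet in 0. 1b->1: no, bbbbab/b meet in 1. Open state 2: 1b->2.
aba: 2a undefined. 2a->0: no, bbaa/b meet in 1. 2a->1: no, bbaa/aaaa meet in 0. 2a->2: ok.
abb: 2b undefined. 2b->0: no, bbbbab/b meet in 1. 2b->1: no, bbbbab/b meet in 1. 2b->2: ok.
All examples now run through 3 states with every (state, symbol) defined. Accept strings end in {2}, Reject strings end in {0,1}; accept={2}.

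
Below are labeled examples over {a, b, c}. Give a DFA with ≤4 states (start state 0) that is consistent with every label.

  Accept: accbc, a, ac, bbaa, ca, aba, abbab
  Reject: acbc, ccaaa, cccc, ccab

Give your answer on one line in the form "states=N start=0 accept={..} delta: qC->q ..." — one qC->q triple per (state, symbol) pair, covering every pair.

Grow the machine one transition at a time. Run the examples from 0; the earliest place one falls off (shortest prefix, ties alphabetical) gets sent to the lowest-numbered state that keeps every Accept/Reject pair distinguishable — a pair clashes when both reach the same state with identical unread suffix — and to a fresh state only if none does.
a: 0a undefined. 0a->0: ok.
b: 0b undefined. 0b->0: ok.
c: 0c undefined. 0c->0: no, accbc/acbc meet in 0. Open state 1: 0c->1.
ca: 1a undefined. 1a->0: ok.
cc: 1c undefined. 1c->0: no, a/ccaaa meet in 0. 1c->1: no, accbc/acbc meet in 1 with "bc" left. Open state 2: 1c->2.
acb: 1b undefined. 1b->0: no, ac/acbc meet in 1. 1b->1: ok.
cca: 2a undefined. 2a->0: no, a/ccaaa meet in 0. 2a->1: no, a/ccaaa meet in 0. 2a->2: ok.
ccc: 2c undefined. 2c->0: no, ac/cccc meet in 1. 2c->1: ok.
accb: 2b undefined. 2b->0: no, a/ccab meet in 0. 2b->1: no, accbc/acbc meet in 2. 2b->2: ok.
All examples now run through 3 states with every (state, symbol) defined. Accept strings end in {0,1}, Reject strings end in {2}; accept={0,1}.

states=3 start=0 accept={0,1} delta: 0a->0 0b->0 0c->1 1a->0 1b->1 1c->2 2a->2 2b->2 2c->1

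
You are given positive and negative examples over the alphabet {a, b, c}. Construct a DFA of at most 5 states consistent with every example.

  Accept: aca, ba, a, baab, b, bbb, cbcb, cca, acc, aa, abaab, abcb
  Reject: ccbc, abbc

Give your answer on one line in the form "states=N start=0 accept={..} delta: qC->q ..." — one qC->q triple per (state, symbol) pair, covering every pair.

Grow the machine one transition at a time. Run the examples from 0; the earliest place one falls off (shortest prefix, ties alphabetical) gets sent to the lowest-numbered state that keeps every Accept/Reject pair distinguishable — a pair clashes when both reach the same state with identical unread suffix — and to a fresh state only if none does.
a: 0a undefined. 0a->0: ok.
b: 0b undefined. 0b->0: ok.
c: 0c undefined. 0c->0: no, aca/ccbc meet in 0. Open state 1: 0c->1.
cb: 1b undefined. 1b->0: ok.
cc: 1c undefined. 1c->0: ok.
aca: 1a undefined. 1a->0: ok.
All examples now run through 2 states with every (state, symbol) defined. Accept strings end in {0}, Reject strings end in {1}; accept={0}.

states=2 start=0 accept={0} delta: 0a->0 0b->0 0c->1 1a->0 1b->0 1c->0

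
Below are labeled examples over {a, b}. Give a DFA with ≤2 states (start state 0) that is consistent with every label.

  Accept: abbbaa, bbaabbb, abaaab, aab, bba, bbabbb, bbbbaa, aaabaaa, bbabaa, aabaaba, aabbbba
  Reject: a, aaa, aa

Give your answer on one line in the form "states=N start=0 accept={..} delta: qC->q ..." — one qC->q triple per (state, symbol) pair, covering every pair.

Fold the examples into a partial DFA from state 0: repeatedly fix the first undefined (state, symbol) met by the shortest-then-alphabetical prefix, trying targets in increasing order and rejecting any under which an Accept and a Reject string meet in one state with the same remainder; add a state when all current targets are rejected. Accepting states are where Accept strings end.
a: 0a undefined. 0a->0: ok.
b: 0b undefined. 0b->0: no, abbbaa/a meet in 0. Open state 1: 0b->1.
bb: 1b undefined. 1b->0: no, bba/a meet in 0. 1b->1: ok.
aba: 1a undefined. 1a->0: no, abbbaa/a meet in 0. 1a->1: ok.
All examples now run through 2 states with every (state, symbol) defined. Accept strings end in {1}, Reject strings end in {0}; accept={1}.

states=2 start=0 accept={1} delta: 0a->0 0b->1 1a->1 1b->1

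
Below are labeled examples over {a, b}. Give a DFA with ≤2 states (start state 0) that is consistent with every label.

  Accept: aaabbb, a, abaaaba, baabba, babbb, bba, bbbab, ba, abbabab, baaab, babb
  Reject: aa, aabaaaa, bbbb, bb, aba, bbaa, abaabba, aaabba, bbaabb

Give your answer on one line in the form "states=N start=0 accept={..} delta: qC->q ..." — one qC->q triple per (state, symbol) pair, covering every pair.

State merging on the prefix tree: take the shortest (then alphabetical) example prefix whose next move is undefined and point that move at state 0, else 1, else 2, ...; a target is out if some Accept/Reject pair would then sit in one state with the same input left (inseparable). If every existing state is out, open a new one.
a: 0a undefined. 0a->0: no, a/aa meet in 0. Open state 1: 0a->1.
b: 0b undefined. 0b->0: ok.
aa: 1a undefined. 1a->0: ok.
ab: 1b undefined. 1b->0: no, aaabbb/aa meet in 0. 1b->1: ok.
All examples now run through 2 states with every (state, symbol) defined. Accept strings end in {1}, Reject strings end in {0}; accept={1}.

states=2 start=0 accept={1} delta: 0a->1 0b->0 1a->0 1b->1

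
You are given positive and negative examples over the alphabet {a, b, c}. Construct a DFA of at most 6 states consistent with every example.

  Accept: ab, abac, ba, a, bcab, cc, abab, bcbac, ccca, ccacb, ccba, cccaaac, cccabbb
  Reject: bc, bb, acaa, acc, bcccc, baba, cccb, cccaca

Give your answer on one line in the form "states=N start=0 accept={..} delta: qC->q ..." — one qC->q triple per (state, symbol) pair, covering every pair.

Grow the machine one transition at a time. Run the examples from 0; the earliest place one falls off (shortest prefix, ties alphabetical) gets sent to the lowest-numbered state that keeps every Accept/Reject pair distinguishable — a pair clashes when both reach the same state with identical unread suffix — and to a fresh state only if none does.
a: 0a undefined. 0a->0: no, cc/acc meet in 0 with "cc" left. Open state 1: 0a->1.
b: 0b undefined. 0b->0: ok.
c: 0c undefined. 0c->0: no, cc/bc meet in 0. 0c->1: no, ba/bc meet in 1. Open state 2: 0c->2.
ab: 1b undefined. 1b->0: no, ab/bb meet in 0. 1b->1: ok.
ac: 1c undefined. 1c->0: ok.
cc: 2c undefined. 2c->0: no, cc/bb meet in 0. 2c->1: no, ab/cccaca meet in 1. 2c->2: no, cc/bc meet in 2. Open state 3: 2c->3.
aba: 1a undefined. 1a->0: no, abac/bc meet in 2. 1a->1: no, ab/acaa meet in 1. 1a->2: ok.
bca: 2a undefined. 2a->0: no, bcab/bb meet in 0. 2a->1: ok.
bcb: 2b undefined. 2b->0: no, abab/bb meet in 0. 2b->1: ok.
cca: 3a undefined. 3a->0: ok.
ccb: 3b undefined. 3b->0: ok.
ccc: 3c undefined. 3c->0: no, ab/cccaca meet in 1. 3c->1: no, ab/cccb meet in 1. 3c->2: no, ab/cccb meet in 1. 3c->3: no, ab/cccaca meet in 1. Open state 4: 3c->4.
ccca: 4a undefined. 4a->0: no, ab/cccaca meet in 1. 4a->1: no, ab/cccaca meet in 1. 4a->2: no, ccca/bc meet in 2. 4a->3: no, abac/cccaca meet in 3. 4a->4: no, cccaaac/bcccc meet in 4 with "c" left. Open state 5: 4a->5.
cccb: 4b undefined. 4b->0: ok.
bcccc: 4c undefined. 4c->0: ok.
cccaa: 5a undefined. 5a->0: no, cccaaac/bb meet in 0. 5a->1: ok.
cccab: 5b undefined. 5b->0: no, cccabbb/bb meet in 0. 5b->1: ok.
cccac: 5c undefined. 5c->0: no, ab/cccaca meet in 1. 5c->1: ok.
All examples now run through 6 states with every (state, symbol) defined. Accept strings end in {1,3,5}, Reject strings end in {0,2}; accept={1,3,5}.

states=6 start=0 accept={1,3,5} delta: 0a->1 0b->0 0c->2 1a->2 1b->1 1c->0 2a->1 2b->1 2c->3 3a->0 3b->0 3c->4 4a->5 4b->0 4c->0 5a->1 5b->1 5c->1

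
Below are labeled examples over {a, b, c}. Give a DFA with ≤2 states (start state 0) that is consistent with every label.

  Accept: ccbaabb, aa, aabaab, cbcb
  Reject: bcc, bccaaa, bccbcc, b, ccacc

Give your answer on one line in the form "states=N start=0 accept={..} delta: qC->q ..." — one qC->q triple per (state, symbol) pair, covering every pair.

states=2 start=0 accept={0} delta: 0a->0 0b->1 0c->1 1a->1 1b->0 1c->1

State merging on the prefix tree: take the shortest (then alphabetical) example prefix whose next move is undefined and point that move at state 0, else 1, else 2, ...; a target is out if some Accept/Reject pair would then sit in one state with the same input left (inseparable). If every existing state is out, open a new one.
a: 0a undefined. 0a->0: ok.
b: 0b undefined. 0b->0: no, aa/b meet in 0. Open state 1: 0b->1.
c: 0c undefined. 0c->0: no, aa/ccacc meet in 0. 0c->1: ok.
bc: 1c undefined. 1c->0: no, aa/ccacc meet in 0. 1c->1: ok.
cb: 1b undefined. 1b->0: ok.
cca: 1a undefined. 1a->0: no, ccbaabb/bccaaa meet in 0. 1a->1: ok.
All examples now run through 2 states with every (state, symbol) defined. Accept strings end in {0}, Reject strings end in {1}; accept={0}.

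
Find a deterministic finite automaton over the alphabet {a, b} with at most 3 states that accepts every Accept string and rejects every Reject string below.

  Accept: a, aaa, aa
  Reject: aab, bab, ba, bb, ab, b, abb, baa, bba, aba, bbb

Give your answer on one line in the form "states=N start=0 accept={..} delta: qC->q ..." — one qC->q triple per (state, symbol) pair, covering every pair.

states=2 start=0 accept={0} delta: 0a->0 0b->1 1a->1 1b->1

State merging on the prefix tree: take the shortest (then alphabetical) example prefix whose next move is undefined and point that move at state 0, else 1, else 2, ...; a target is out if some Accept/Reject pair would then sit in one state with the same input left (inseparable). If every existing state is out, open a new one.
a: 0a undefined. 0a->0: ok.
b: 0b undefined. 0b->0: no, a/aab meet in 0. Open state 1: 0b->1.
ba: 1a undefined. 1a->0: no, a/ba meet in 0. 1a->1: ok.
bb: 1b undefined. 1b->0: no, a/bab meet in 0. 1b->1: ok.
All examples now run through 2 states with every (state, symbol) defined. Accept strings end in {0}, Reject strings end in {1}; accept={0}.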